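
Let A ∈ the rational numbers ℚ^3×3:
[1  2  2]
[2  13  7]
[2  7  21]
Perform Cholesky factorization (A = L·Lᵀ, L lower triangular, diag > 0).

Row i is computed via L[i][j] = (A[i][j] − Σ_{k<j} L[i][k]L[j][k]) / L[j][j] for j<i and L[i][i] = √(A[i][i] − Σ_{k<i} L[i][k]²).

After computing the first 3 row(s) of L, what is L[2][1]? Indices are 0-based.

Step 1: L[0][0] = √(1) = 1.
  L[1][0] = (2) / L[0][0] = 2.
Step 2: L[1][1] = √(9) = 3.
  L[2][0] = (2) / L[0][0] = 2.
  L[2][1] = (3) / L[1][1] = 1.
Step 3: L[2][2] = √(16) = 4.

L[2][1] = 1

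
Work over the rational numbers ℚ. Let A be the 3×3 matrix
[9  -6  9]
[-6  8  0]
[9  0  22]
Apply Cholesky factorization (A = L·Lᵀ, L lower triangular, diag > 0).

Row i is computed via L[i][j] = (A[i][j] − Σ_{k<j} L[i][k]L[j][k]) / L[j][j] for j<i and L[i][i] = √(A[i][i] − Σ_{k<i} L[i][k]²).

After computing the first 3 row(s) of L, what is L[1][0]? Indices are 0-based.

L[1][0] = -2

Step 1: L[0][0] = √(9) = 3.
  L[1][0] = (-6) / L[0][0] = -2.
Step 2: L[1][1] = √(4) = 2.
  L[2][0] = (9) / L[0][0] = 3.
  L[2][1] = (6) / L[1][1] = 3.
Step 3: L[2][2] = √(4) = 2.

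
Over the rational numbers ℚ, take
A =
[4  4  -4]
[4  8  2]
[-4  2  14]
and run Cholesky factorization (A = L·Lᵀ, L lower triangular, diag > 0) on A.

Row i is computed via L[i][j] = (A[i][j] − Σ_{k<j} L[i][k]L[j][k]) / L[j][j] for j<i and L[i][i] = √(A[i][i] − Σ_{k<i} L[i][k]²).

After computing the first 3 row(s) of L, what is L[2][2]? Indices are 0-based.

L[2][2] = 1

Step 1: L[0][0] = √(4) = 2.
  L[1][0] = (4) / L[0][0] = 2.
Step 2: L[1][1] = √(4) = 2.
  L[2][0] = (-4) / L[0][0] = -2.
  L[2][1] = (6) / L[1][1] = 3.
Step 3: L[2][2] = √(1) = 1.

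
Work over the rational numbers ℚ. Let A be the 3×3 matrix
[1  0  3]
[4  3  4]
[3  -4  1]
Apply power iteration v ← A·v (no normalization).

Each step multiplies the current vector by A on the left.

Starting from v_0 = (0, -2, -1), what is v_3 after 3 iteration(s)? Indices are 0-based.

v_0 = (0, -2, -1).
v_1 = A·v_0 = (-3, -10, 7).
v_2 = A·v_1 = (18, -14, 38).
v_3 = A·v_2 = (132, 182, 148).

v_3 = (132, 182, 148)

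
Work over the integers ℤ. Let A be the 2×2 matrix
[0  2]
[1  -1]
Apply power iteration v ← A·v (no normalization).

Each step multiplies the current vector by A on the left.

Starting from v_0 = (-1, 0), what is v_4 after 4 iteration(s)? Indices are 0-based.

v_0 = (-1, 0).
v_1 = A·v_0 = (0, -1).
v_2 = A·v_1 = (-2, 1).
v_3 = A·v_2 = (2, -3).
v_4 = A·v_3 = (-6, 5).

v_4 = (-6, 5)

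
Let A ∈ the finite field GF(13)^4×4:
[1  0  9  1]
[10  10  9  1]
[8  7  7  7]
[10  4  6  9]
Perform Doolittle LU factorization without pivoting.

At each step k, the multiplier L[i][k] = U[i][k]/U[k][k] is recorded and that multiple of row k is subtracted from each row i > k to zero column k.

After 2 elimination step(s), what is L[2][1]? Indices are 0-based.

k=0: U[0][0]=1
  eliminate (1,0): mult=10, new row 1: (0, 10, 10, 4); set L[1][0]=10
  eliminate (2,0): mult=8, new row 2: (0, 7, 0, 12); set L[2][0]=8
  eliminate (3,0): mult=10, new row 3: (0, 4, 7, 12); set L[3][0]=10
k=1: U[1][1]=10
  eliminate (2,1): mult=2, new row 2: (0, 0, 6, 4); set L[2][1]=2
  eliminate (3,1): mult=3, new row 3: (0, 0, 3, 0); set L[3][1]=3

L[2][1] = 2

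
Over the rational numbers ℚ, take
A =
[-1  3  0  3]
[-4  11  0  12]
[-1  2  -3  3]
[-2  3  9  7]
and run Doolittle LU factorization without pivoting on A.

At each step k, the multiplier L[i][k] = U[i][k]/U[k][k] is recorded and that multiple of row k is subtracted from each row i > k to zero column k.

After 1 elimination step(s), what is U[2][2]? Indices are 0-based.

[col 0] pivot -1
  R1 -= 4*R0 → (0, -1, 0, 0)  (L[1][0] := 4)
  R2 -= 1*R0 → (0, -1, -3, 0)  (L[2][0] := 1)
  R3 -= 2*R0 → (0, -3, 9, 1)  (L[3][0] := 2)

U[2][2] = -3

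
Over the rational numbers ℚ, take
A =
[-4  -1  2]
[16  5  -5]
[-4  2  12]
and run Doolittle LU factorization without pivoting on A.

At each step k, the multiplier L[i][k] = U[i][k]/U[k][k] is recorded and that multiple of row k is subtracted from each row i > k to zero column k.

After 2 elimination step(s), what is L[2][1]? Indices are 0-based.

L[2][1] = 3

[col 0] pivot -4
  R1 -= -4*R0 → (0, 1, 3)  (L[1][0] := -4)
  R2 -= 1*R0 → (0, 3, 10)  (L[2][0] := 1)
[col 1] pivot 1
  R2 -= 3*R1 → (0, 0, 1)  (L[2][1] := 3)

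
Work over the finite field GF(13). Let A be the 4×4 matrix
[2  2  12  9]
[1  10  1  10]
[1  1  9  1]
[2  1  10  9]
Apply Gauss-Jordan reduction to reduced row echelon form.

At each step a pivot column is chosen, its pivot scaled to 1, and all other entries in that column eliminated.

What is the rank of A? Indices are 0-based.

pivot(0,0)=2: scale R0 → (1, 1, 6, 11)
  clear (1,0): R1 −= (1)R0 → (0, 9, 8, 12)
  clear (2,0): R2 −= (1)R0 → (0, 0, 3, 3)
  clear (3,0): R3 −= (2)R0 → (0, 12, 11, 0)
pivot(1,1)=9: scale R1 → (0, 1, 11, 10)
  clear (0,1): R0 −= (1)R1 → (1, 0, 8, 1)
  clear (3,1): R3 −= (12)R1 → (0, 0, 9, 10)
pivot(2,2)=3: scale R2 → (0, 0, 1, 1)
  clear (0,2): R0 −= (8)R2 → (1, 0, 0, 6)
  clear (1,2): R1 −= (11)R2 → (0, 1, 0, 12)
  clear (3,2): R3 −= (9)R2 → (0, 0, 0, 1)
pivot(3,3)=1: scale R3 → (0, 0, 0, 1)
  clear (0,3): R0 −= (6)R3 → (1, 0, 0, 0)
  clear (1,3): R1 −= (12)R3 → (0, 1, 0, 0)
  clear (2,3): R2 −= (1)R3 → (0, 0, 1, 0)

rank = 4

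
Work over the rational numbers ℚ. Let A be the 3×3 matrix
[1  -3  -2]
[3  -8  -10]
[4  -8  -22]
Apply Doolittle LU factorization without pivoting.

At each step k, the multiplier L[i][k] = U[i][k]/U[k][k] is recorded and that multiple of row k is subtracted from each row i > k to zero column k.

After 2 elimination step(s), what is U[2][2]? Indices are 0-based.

Step 1: pivot at (0,0) is 1.
  row1 ← row1 − (3)·row0  ⇒  L[1][0]=3, U row1=(0, 1, -4)
  row2 ← row2 − (4)·row0  ⇒  L[2][0]=4, U row2=(0, 4, -14)
Step 2: pivot at (1,1) is 1.
  row2 ← row2 − (4)·row1  ⇒  L[2][1]=4, U row2=(0, 0, 2)

U[2][2] = 2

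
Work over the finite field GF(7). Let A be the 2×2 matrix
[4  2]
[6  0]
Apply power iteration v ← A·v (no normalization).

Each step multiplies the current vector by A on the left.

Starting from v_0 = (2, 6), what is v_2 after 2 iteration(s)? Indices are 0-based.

v_2 = (6, 1)

v_0 = (2, 6).
v_1 = A·v_0 = (6, 5).
v_2 = A·v_1 = (6, 1).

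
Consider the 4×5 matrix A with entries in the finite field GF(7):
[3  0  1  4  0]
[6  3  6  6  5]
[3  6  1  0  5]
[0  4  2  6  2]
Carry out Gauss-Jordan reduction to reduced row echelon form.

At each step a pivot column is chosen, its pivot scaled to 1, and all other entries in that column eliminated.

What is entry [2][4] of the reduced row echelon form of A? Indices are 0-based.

step 1: normalize row 0 (÷3) = (1, 0, 5, 6, 0)
  row 1: subtract 6×row0 = (0, 3, 4, 5, 5)
  row 2: subtract 3×row0 = (0, 6, 0, 3, 5)
step 2: normalize row 1 (÷3) = (0, 1, 6, 4, 4)
  row 2: subtract 6×row1 = (0, 0, 6, 0, 2)
  row 3: subtract 4×row1 = (0, 0, 6, 4, 0)
step 3: normalize row 2 (÷6) = (0, 0, 1, 0, 5)
  row 0: subtract 5×row2 = (1, 0, 0, 6, 3)
  row 1: subtract 6×row2 = (0, 1, 0, 4, 2)
  row 3: subtract 6×row2 = (0, 0, 0, 4, 5)
step 4: normalize row 3 (÷4) = (0, 0, 0, 1, 3)
  row 0: subtract 6×row3 = (1, 0, 0, 0, 6)
  row 1: subtract 4×row3 = (0, 1, 0, 0, 4)

M[2][4] = 5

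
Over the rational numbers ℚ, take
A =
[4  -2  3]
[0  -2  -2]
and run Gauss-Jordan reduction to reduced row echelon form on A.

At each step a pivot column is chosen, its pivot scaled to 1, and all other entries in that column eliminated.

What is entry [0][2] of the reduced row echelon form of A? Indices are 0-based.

[1] R0 /= 4  ⇒  (1, -1/2, 3/4)
[2] R1 /= -2  ⇒  (0, 1, 1)
     R0 -= -1/2·R1  ⇒  (1, 0, 5/4)

M[0][2] = 5/4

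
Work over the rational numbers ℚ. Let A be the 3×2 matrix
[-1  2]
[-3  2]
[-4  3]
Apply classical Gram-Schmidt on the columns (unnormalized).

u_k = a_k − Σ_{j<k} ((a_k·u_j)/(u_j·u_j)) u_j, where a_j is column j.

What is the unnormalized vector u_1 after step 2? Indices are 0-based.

Step 1: u_0 = a_0 = (-1, -3, -4).
Step 2: u_1 = a_1 − (-10/13)·u_0 = (16/13, -4/13, -1/13).

u_1 = (16/13, -4/13, -1/13)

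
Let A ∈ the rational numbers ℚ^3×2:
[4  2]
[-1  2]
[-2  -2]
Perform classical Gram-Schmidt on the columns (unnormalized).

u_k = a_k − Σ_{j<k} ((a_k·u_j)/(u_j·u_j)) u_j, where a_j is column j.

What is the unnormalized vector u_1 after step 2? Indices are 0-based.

Step 1: u_0 = a_0 = (4, -1, -2).
Step 2: u_1 = a_1 − (10/21)·u_0 = (2/21, 52/21, -22/21).

u_1 = (2/21, 52/21, -22/21)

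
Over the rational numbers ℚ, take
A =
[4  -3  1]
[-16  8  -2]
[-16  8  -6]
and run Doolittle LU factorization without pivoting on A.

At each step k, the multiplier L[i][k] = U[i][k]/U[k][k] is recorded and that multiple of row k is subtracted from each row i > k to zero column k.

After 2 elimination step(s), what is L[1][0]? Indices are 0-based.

Step 1: pivot at (0,0) is 4.
  row1 ← row1 − (-4)·row0  ⇒  L[1][0]=-4, U row1=(0, -4, 2)
  row2 ← row2 − (-4)·row0  ⇒  L[2][0]=-4, U row2=(0, -4, -2)
Step 2: pivot at (1,1) is -4.
  row2 ← row2 − (1)·row1  ⇒  L[2][1]=1, U row2=(0, 0, -4)

L[1][0] = -4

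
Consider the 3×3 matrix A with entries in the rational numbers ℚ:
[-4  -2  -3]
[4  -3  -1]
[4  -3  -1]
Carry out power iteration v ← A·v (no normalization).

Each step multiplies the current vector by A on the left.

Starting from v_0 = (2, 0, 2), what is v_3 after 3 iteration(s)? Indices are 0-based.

v_0 = (2, 0, 2).
v_1 = A·v_0 = (-14, 6, 6).
v_2 = A·v_1 = (26, -80, -80).
v_3 = A·v_2 = (296, 424, 424).

v_3 = (296, 424, 424)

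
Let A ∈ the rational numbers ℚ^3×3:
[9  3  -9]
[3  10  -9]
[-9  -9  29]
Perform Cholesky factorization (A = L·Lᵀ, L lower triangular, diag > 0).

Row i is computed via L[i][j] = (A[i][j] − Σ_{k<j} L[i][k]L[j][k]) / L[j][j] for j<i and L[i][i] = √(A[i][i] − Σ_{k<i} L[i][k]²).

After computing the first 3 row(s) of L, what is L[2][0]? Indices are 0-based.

L[2][0] = -3

Step 1: L[0][0] = √(9) = 3.
  L[1][0] = (3) / L[0][0] = 1.
Step 2: L[1][1] = √(9) = 3.
  L[2][0] = (-9) / L[0][0] = -3.
  L[2][1] = (-6) / L[1][1] = -2.
Step 3: L[2][2] = √(16) = 4.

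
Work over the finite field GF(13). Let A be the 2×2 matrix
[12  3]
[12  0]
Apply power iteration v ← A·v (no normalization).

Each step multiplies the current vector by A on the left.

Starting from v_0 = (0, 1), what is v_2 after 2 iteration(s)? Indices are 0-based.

v_2 = (10, 10)

v_0 = (0, 1).
v_1 = A·v_0 = (3, 0).
v_2 = A·v_1 = (10, 10).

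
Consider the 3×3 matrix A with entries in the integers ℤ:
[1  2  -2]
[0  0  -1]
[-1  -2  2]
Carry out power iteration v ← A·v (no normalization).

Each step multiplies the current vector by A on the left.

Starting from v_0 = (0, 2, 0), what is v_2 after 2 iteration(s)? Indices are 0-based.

v_0 = (0, 2, 0).
v_1 = A·v_0 = (4, 0, -4).
v_2 = A·v_1 = (12, 4, -12).

v_2 = (12, 4, -12)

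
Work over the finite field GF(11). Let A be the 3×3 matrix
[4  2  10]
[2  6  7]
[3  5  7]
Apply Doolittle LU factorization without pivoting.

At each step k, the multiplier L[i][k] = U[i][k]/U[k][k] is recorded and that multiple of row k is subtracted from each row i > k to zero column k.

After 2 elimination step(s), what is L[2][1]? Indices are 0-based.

Step 1: pivot at (0,0) is 4.
  row1 ← row1 − (6)·row0  ⇒  L[1][0]=6, U row1=(0, 5, 2)
  row2 ← row2 − (9)·row0  ⇒  L[2][0]=9, U row2=(0, 9, 5)
Step 2: pivot at (1,1) is 5.
  row2 ← row2 − (4)·row1  ⇒  L[2][1]=4, U row2=(0, 0, 8)

L[2][1] = 4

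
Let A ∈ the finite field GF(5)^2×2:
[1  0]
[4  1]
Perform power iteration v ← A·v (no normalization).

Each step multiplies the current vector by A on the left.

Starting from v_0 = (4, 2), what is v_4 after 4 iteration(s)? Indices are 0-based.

v_4 = (4, 1)

v_0 = (4, 2).
v_1 = A·v_0 = (4, 3).
v_2 = A·v_1 = (4, 4).
v_3 = A·v_2 = (4, 0).
v_4 = A·v_3 = (4, 1).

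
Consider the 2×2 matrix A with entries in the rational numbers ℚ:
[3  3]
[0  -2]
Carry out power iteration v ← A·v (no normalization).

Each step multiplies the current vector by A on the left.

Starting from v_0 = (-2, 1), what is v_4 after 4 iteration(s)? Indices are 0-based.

v_4 = (-123, 16)

v_0 = (-2, 1).
v_1 = A·v_0 = (-3, -2).
v_2 = A·v_1 = (-15, 4).
v_3 = A·v_2 = (-33, -8).
v_4 = A·v_3 = (-123, 16).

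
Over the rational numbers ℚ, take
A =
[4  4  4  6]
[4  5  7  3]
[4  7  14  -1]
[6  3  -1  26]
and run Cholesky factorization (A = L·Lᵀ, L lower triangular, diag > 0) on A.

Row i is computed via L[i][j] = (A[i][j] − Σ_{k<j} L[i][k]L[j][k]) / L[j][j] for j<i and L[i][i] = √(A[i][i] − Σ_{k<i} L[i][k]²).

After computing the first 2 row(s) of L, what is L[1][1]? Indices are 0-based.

L[1][1] = 1

Step 1: L[0][0] = √(4) = 2.
  L[1][0] = (4) / L[0][0] = 2.
Step 2: L[1][1] = √(1) = 1.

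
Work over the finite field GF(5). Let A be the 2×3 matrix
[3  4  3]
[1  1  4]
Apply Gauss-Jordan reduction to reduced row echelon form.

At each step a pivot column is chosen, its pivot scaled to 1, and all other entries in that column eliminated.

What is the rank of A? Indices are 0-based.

rank = 2

[1] R0 /= 3  ⇒  (1, 3, 1)
     R1 -= 1·R0  ⇒  (0, 3, 3)
[2] R1 /= 3  ⇒  (0, 1, 1)
     R0 -= 3·R1  ⇒  (1, 0, 3)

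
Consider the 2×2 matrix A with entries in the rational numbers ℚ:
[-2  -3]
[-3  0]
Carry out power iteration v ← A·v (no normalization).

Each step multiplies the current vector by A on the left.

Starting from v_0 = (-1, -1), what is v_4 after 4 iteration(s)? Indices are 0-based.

v_4 = (-337, -249)

v_0 = (-1, -1).
v_1 = A·v_0 = (5, 3).
v_2 = A·v_1 = (-19, -15).
v_3 = A·v_2 = (83, 57).
v_4 = A·v_3 = (-337, -249).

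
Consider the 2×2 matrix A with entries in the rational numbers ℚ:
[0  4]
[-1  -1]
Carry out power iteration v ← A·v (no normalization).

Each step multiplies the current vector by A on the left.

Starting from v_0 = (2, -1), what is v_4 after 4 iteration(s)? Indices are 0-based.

v_0 = (2, -1).
v_1 = A·v_0 = (-4, -1).
v_2 = A·v_1 = (-4, 5).
v_3 = A·v_2 = (20, -1).
v_4 = A·v_3 = (-4, -19).

v_4 = (-4, -19)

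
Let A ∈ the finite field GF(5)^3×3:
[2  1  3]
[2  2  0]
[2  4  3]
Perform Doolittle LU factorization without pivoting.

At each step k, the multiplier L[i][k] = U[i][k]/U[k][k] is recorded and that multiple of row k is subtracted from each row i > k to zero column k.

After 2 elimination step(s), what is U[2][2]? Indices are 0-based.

U[2][2] = 4

[col 0] pivot 2
  R1 -= 1*R0 → (0, 1, 2)  (L[1][0] := 1)
  R2 -= 1*R0 → (0, 3, 0)  (L[2][0] := 1)
[col 1] pivot 1
  R2 -= 3*R1 → (0, 0, 4)  (L[2][1] := 3)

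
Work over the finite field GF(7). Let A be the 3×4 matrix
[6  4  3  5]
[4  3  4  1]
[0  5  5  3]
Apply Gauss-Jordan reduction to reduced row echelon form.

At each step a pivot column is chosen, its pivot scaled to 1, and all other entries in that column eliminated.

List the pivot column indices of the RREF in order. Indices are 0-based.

pivot columns: 0, 1, 2

step 1: normalize row 0 (÷6) = (1, 3, 4, 2)
  row 1: subtract 4×row0 = (0, 5, 2, 0)
step 2: normalize row 1 (÷5) = (0, 1, 6, 0)
  row 0: subtract 3×row1 = (1, 0, 0, 2)
  row 2: subtract 5×row1 = (0, 0, 3, 3)
step 3: normalize row 2 (÷3) = (0, 0, 1, 1)
  row 1: subtract 6×row2 = (0, 1, 0, 1)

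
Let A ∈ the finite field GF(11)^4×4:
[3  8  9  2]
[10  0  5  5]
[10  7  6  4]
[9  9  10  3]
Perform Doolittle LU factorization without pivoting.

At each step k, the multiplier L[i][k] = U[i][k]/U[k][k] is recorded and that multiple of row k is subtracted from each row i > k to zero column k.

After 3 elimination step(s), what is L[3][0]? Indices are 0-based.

Step 1: pivot at (0,0) is 3.
  row1 ← row1 − (7)·row0  ⇒  L[1][0]=7, U row1=(0, 10, 8, 2)
  row2 ← row2 − (7)·row0  ⇒  L[2][0]=7, U row2=(0, 6, 9, 1)
  row3 ← row3 − (3)·row0  ⇒  L[3][0]=3, U row3=(0, 7, 5, 8)
Step 2: pivot at (1,1) is 10.
  row2 ← row2 − (5)·row1  ⇒  L[2][1]=5, U row2=(0, 0, 2, 2)
  row3 ← row3 − (4)·row1  ⇒  L[3][1]=4, U row3=(0, 0, 6, 0)
Step 3: pivot at (2,2) is 2.
  row3 ← row3 − (3)·row2  ⇒  L[3][2]=3, U row3=(0, 0, 0, 5)

L[3][0] = 3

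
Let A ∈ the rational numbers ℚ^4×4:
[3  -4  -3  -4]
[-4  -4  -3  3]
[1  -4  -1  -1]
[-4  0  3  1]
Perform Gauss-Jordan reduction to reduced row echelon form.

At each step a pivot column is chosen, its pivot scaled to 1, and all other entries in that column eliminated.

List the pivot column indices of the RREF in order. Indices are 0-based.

step 1: normalize row 0 (÷3) = (1, -4/3, -1, -4/3)
  row 1: subtract -4×row0 = (0, -28/3, -7, -7/3)
  row 2: subtract 1×row0 = (0, -8/3, 0, 1/3)
  row 3: subtract -4×row0 = (0, -16/3, -1, -13/3)
step 2: normalize row 1 (÷-28/3) = (0, 1, 3/4, 1/4)
  row 0: subtract -4/3×row1 = (1, 0, 0, -1)
  row 2: subtract -8/3×row1 = (0, 0, 2, 1)
  row 3: subtract -16/3×row1 = (0, 0, 3, -3)
step 3: normalize row 2 (÷2) = (0, 0, 1, 1/2)
  row 1: subtract 3/4×row2 = (0, 1, 0, -1/8)
  row 3: subtract 3×row2 = (0, 0, 0, -9/2)
step 4: normalize row 3 (÷-9/2) = (0, 0, 0, 1)
  row 0: subtract -1×row3 = (1, 0, 0, 0)
  row 1: subtract -1/8×row3 = (0, 1, 0, 0)
  row 2: subtract 1/2×row3 = (0, 0, 1, 0)

pivot columns: 0, 1, 2, 3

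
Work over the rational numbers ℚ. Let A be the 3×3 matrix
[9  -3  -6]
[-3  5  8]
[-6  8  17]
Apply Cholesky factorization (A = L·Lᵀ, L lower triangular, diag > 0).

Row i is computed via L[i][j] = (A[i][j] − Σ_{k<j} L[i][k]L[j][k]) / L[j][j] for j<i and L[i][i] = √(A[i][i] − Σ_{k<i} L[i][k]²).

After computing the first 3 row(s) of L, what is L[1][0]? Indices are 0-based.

Step 1: L[0][0] = √(9) = 3.
  L[1][0] = (-3) / L[0][0] = -1.
Step 2: L[1][1] = √(4) = 2.
  L[2][0] = (-6) / L[0][0] = -2.
  L[2][1] = (6) / L[1][1] = 3.
Step 3: L[2][2] = √(4) = 2.

L[1][0] = -1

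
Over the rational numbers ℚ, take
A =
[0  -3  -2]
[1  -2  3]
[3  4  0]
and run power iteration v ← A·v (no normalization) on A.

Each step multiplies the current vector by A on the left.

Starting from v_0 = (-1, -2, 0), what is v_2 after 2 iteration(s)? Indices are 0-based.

v_0 = (-1, -2, 0).
v_1 = A·v_0 = (6, 3, -11).
v_2 = A·v_1 = (13, -33, 30).

v_2 = (13, -33, 30)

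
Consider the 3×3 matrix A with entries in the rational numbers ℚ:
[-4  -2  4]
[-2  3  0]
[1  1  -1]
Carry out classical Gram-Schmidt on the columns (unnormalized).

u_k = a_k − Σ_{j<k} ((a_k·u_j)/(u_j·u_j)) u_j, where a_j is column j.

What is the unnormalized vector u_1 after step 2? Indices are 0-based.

u_1 = (-10/7, 23/7, 6/7)

Step 1: u_0 = a_0 = (-4, -2, 1).
Step 2: u_1 = a_1 − (1/7)·u_0 = (-10/7, 23/7, 6/7).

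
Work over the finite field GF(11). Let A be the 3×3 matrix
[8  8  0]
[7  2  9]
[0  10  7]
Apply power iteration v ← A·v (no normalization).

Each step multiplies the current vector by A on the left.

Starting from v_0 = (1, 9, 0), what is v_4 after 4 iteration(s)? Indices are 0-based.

v_0 = (1, 9, 0).
v_1 = A·v_0 = (3, 3, 2).
v_2 = A·v_1 = (4, 1, 0).
v_3 = A·v_2 = (7, 8, 10).
v_4 = A·v_3 = (10, 1, 7).

v_4 = (10, 1, 7)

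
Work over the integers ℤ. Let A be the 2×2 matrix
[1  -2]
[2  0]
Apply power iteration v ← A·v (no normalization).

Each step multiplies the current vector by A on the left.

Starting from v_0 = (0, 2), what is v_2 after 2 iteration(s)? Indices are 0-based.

v_0 = (0, 2).
v_1 = A·v_0 = (-4, 0).
v_2 = A·v_1 = (-4, -8).

v_2 = (-4, -8)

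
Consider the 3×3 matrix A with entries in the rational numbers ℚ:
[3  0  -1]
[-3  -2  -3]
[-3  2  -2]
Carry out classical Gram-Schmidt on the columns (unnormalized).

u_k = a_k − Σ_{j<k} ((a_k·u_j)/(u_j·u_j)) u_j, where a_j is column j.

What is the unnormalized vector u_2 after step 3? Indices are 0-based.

u_2 = (-7/3, -7/6, -7/6)

Step 1: u_0 = a_0 = (3, -3, -3).
Step 2: u_1 = a_1 − (0)·u_0 = (0, -2, 2).
Step 3: u_2 = a_2 − (4/9)·u_0 − (1/4)·u_1 = (-7/3, -7/6, -7/6).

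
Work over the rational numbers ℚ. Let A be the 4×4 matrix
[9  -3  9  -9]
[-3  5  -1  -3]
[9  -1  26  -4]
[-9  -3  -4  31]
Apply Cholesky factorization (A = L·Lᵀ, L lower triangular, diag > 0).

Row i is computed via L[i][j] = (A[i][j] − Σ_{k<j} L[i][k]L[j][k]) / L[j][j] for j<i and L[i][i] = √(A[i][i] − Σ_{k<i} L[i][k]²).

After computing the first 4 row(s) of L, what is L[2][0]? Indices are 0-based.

L[2][0] = 3

Step 1: L[0][0] = √(9) = 3.
  L[1][0] = (-3) / L[0][0] = -1.
Step 2: L[1][1] = √(4) = 2.
  L[2][0] = (9) / L[0][0] = 3.
  L[2][1] = (2) / L[1][1] = 1.
Step 3: L[2][2] = √(16) = 4.
  L[3][0] = (-9) / L[0][0] = -3.
  L[3][1] = (-6) / L[1][1] = -3.
  L[3][2] = (8) / L[2][2] = 2.
Step 4: L[3][3] = √(9) = 3.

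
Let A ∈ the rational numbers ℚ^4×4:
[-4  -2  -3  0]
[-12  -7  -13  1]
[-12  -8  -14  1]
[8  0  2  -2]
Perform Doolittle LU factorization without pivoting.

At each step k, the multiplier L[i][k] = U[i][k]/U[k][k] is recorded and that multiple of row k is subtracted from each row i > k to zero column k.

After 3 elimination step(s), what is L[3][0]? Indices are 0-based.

Step 1: pivot at (0,0) is -4.
  row1 ← row1 − (3)·row0  ⇒  L[1][0]=3, U row1=(0, -1, -4, 1)
  row2 ← row2 − (3)·row0  ⇒  L[2][0]=3, U row2=(0, -2, -5, 1)
  row3 ← row3 − (-2)·row0  ⇒  L[3][0]=-2, U row3=(0, -4, -4, -2)
Step 2: pivot at (1,1) is -1.
  row2 ← row2 − (2)·row1  ⇒  L[2][1]=2, U row2=(0, 0, 3, -1)
  row3 ← row3 − (4)·row1  ⇒  L[3][1]=4, U row3=(0, 0, 12, -6)
Step 3: pivot at (2,2) is 3.
  row3 ← row3 − (4)·row2  ⇒  L[3][2]=4, U row3=(0, 0, 0, -2)

L[3][0] = -2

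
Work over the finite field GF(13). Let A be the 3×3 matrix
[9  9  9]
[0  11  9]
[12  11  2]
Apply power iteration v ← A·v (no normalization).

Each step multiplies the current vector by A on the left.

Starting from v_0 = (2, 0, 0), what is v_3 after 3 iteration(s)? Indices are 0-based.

v_0 = (2, 0, 0).
v_1 = A·v_0 = (5, 0, 11).
v_2 = A·v_1 = (1, 8, 4).
v_3 = A·v_2 = (0, 7, 4).

v_3 = (0, 7, 4)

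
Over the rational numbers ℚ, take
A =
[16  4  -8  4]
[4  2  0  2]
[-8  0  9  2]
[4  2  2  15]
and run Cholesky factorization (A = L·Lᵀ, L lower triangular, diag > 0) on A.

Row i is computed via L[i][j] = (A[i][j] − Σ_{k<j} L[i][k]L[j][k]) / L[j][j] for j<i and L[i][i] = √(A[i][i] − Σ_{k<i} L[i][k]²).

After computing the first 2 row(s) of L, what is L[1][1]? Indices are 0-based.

L[1][1] = 1

Step 1: L[0][0] = √(16) = 4.
  L[1][0] = (4) / L[0][0] = 1.
Step 2: L[1][1] = √(1) = 1.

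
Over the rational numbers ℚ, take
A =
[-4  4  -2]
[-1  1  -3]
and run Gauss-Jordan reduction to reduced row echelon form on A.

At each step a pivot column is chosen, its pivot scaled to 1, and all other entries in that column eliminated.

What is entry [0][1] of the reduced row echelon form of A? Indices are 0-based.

step 1: normalize row 0 (÷-4) = (1, -1, 1/2)
  row 1: subtract -1×row0 = (0, 0, -5/2)
skip col 1 (zero from row 1)
step 2: normalize row 1 (÷-5/2) = (0, 0, 1)
  row 0: subtract 1/2×row1 = (1, -1, 0)

M[0][1] = -1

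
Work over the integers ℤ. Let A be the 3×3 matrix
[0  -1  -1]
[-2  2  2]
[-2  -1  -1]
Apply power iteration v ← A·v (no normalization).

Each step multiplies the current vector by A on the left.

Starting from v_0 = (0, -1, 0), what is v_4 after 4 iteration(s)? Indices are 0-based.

v_4 = (9, -28, -1)

v_0 = (0, -1, 0).
v_1 = A·v_0 = (1, -2, 1).
v_2 = A·v_1 = (1, -4, -1).
v_3 = A·v_2 = (5, -12, 3).
v_4 = A·v_3 = (9, -28, -1).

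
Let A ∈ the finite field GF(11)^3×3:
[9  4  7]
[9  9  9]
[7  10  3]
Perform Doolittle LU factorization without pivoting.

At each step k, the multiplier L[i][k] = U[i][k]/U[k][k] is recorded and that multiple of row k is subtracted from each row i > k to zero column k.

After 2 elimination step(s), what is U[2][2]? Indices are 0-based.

k=0: U[0][0]=9
  eliminate (1,0): mult=1, new row 1: (0, 5, 2); set L[1][0]=1
  eliminate (2,0): mult=2, new row 2: (0, 2, 0); set L[2][0]=2
k=1: U[1][1]=5
  eliminate (2,1): mult=7, new row 2: (0, 0, 8); set L[2][1]=7

U[2][2] = 8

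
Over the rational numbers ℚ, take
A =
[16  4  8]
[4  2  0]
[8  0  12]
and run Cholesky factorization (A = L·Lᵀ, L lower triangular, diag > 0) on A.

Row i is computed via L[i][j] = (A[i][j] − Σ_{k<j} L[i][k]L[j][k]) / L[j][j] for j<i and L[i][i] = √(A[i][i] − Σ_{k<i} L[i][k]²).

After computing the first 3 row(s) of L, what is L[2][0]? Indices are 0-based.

L[2][0] = 2

Step 1: L[0][0] = √(16) = 4.
  L[1][0] = (4) / L[0][0] = 1.
Step 2: L[1][1] = √(1) = 1.
  L[2][0] = (8) / L[0][0] = 2.
  L[2][1] = (-2) / L[1][1] = -2.
Step 3: L[2][2] = √(4) = 2.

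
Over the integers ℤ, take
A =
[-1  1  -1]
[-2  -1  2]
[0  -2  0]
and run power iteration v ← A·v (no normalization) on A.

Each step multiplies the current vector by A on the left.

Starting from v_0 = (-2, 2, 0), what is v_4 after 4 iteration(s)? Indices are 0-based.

v_4 = (-14, 98, -12)

v_0 = (-2, 2, 0).
v_1 = A·v_0 = (4, 2, -4).
v_2 = A·v_1 = (2, -18, -4).
v_3 = A·v_2 = (-16, 6, 36).
v_4 = A·v_3 = (-14, 98, -12).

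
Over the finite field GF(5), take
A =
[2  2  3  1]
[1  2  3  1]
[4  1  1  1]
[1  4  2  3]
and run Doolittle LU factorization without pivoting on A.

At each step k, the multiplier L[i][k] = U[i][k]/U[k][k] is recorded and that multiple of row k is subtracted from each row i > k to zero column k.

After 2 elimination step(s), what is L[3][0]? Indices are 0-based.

L[3][0] = 3

Step 1: pivot at (0,0) is 2.
  row1 ← row1 − (3)·row0  ⇒  L[1][0]=3, U row1=(0, 1, 4, 3)
  row2 ← row2 − (2)·row0  ⇒  L[2][0]=2, U row2=(0, 2, 0, 4)
  row3 ← row3 − (3)·row0  ⇒  L[3][0]=3, U row3=(0, 3, 3, 0)
Step 2: pivot at (1,1) is 1.
  row2 ← row2 − (2)·row1  ⇒  L[2][1]=2, U row2=(0, 0, 2, 3)
  row3 ← row3 − (3)·row1  ⇒  L[3][1]=3, U row3=(0, 0, 1, 1)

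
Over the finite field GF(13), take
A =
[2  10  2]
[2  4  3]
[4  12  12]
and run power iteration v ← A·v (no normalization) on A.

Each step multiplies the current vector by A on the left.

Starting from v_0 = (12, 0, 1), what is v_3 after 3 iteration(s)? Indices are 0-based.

v_3 = (2, 7, 7)

v_0 = (12, 0, 1).
v_1 = A·v_0 = (0, 1, 8).
v_2 = A·v_1 = (0, 2, 4).
v_3 = A·v_2 = (2, 7, 7).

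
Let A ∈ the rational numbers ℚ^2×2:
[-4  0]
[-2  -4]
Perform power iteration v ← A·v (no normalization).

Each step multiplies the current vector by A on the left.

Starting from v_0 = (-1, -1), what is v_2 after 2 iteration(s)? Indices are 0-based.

v_2 = (-16, -32)

v_0 = (-1, -1).
v_1 = A·v_0 = (4, 6).
v_2 = A·v_1 = (-16, -32).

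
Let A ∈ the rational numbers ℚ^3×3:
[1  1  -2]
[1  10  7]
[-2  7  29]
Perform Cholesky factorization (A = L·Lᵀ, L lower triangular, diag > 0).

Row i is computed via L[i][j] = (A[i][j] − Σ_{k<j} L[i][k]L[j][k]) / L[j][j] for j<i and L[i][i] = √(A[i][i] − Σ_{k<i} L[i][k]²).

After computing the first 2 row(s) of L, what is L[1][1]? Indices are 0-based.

Step 1: L[0][0] = √(1) = 1.
  L[1][0] = (1) / L[0][0] = 1.
Step 2: L[1][1] = √(9) = 3.

L[1][1] = 3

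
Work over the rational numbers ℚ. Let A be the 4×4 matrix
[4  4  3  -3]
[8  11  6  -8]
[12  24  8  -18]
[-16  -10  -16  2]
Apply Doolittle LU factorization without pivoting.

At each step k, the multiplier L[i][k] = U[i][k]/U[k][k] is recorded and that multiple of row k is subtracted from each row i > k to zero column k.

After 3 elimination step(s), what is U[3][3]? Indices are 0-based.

[col 0] pivot 4
  R1 -= 2*R0 → (0, 3, 0, -2)  (L[1][0] := 2)
  R2 -= 3*R0 → (0, 12, -1, -9)  (L[2][0] := 3)
  R3 -= -4*R0 → (0, 6, -4, -10)  (L[3][0] := -4)
[col 1] pivot 3
  R2 -= 4*R1 → (0, 0, -1, -1)  (L[2][1] := 4)
  R3 -= 2*R1 → (0, 0, -4, -6)  (L[3][1] := 2)
[col 2] pivot -1
  R3 -= 4*R2 → (0, 0, 0, -2)  (L[3][2] := 4)

U[3][3] = -2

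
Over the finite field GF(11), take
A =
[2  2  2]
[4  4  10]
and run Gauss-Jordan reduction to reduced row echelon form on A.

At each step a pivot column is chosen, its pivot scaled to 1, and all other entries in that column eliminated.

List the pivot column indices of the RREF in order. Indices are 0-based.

pivot(0,0)=2: scale R0 → (1, 1, 1)
  clear (1,0): R1 −= (4)R0 → (0, 0, 6)
col 1: no nonzero at/below row 1; advance.
pivot(1,2)=6: scale R1 → (0, 0, 1)
  clear (0,2): R0 −= (1)R1 → (1, 1, 0)

pivot columns: 0, 2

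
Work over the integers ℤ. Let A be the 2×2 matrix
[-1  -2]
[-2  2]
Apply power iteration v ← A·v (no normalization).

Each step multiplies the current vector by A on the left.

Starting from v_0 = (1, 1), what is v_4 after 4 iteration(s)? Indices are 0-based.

v_4 = (3, 42)

v_0 = (1, 1).
v_1 = A·v_0 = (-3, 0).
v_2 = A·v_1 = (3, 6).
v_3 = A·v_2 = (-15, 6).
v_4 = A·v_3 = (3, 42).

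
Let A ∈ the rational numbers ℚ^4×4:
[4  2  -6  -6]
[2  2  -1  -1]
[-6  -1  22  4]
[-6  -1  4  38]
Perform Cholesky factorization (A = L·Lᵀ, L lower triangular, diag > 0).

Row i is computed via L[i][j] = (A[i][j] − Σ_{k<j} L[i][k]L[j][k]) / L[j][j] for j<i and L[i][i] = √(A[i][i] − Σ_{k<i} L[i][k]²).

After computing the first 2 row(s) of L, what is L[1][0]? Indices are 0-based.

Step 1: L[0][0] = √(4) = 2.
  L[1][0] = (2) / L[0][0] = 1.
Step 2: L[1][1] = √(1) = 1.

L[1][0] = 1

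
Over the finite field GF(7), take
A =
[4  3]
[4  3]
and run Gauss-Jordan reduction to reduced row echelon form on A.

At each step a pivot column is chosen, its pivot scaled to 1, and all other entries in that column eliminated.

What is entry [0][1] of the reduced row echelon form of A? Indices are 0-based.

[1] R0 /= 4  ⇒  (1, 6)
     R1 -= 4·R0  ⇒  (0, 0)
column 1 empty below row 1

M[0][1] = 6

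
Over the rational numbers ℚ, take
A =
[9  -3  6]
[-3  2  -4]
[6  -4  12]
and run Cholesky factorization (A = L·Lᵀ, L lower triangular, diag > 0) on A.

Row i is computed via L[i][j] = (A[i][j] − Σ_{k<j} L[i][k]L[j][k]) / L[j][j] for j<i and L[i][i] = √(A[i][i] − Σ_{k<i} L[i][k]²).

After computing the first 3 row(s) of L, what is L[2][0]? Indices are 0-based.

Step 1: L[0][0] = √(9) = 3.
  L[1][0] = (-3) / L[0][0] = -1.
Step 2: L[1][1] = √(1) = 1.
  L[2][0] = (6) / L[0][0] = 2.
  L[2][1] = (-2) / L[1][1] = -2.
Step 3: L[2][2] = √(4) = 2.

L[2][0] = 2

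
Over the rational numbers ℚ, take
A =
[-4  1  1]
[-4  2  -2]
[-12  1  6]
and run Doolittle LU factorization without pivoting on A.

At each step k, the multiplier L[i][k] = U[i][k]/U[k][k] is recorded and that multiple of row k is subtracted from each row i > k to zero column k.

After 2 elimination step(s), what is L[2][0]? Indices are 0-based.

L[2][0] = 3

Step 1: pivot at (0,0) is -4.
  row1 ← row1 − (1)·row0  ⇒  L[1][0]=1, U row1=(0, 1, -3)
  row2 ← row2 − (3)·row0  ⇒  L[2][0]=3, U row2=(0, -2, 3)
Step 2: pivot at (1,1) is 1.
  row2 ← row2 − (-2)·row1  ⇒  L[2][1]=-2, U row2=(0, 0, -3)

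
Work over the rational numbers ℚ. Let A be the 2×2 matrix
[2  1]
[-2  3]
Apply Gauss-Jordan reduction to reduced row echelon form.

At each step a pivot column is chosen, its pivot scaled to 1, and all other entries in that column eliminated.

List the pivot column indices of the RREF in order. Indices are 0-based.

pivot columns: 0, 1

[1] R0 /= 2  ⇒  (1, 1/2)
     R1 -= -2·R0  ⇒  (0, 4)
[2] R1 /= 4  ⇒  (0, 1)
     R0 -= 1/2·R1  ⇒  (1, 0)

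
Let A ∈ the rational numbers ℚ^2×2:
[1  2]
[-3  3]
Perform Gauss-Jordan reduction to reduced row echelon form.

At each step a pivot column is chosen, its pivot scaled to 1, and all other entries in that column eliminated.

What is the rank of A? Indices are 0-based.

pivot(0,0)=1: scale R0 → (1, 2)
  clear (1,0): R1 −= (-3)R0 → (0, 9)
pivot(1,1)=9: scale R1 → (0, 1)
  clear (0,1): R0 −= (2)R1 → (1, 0)

rank = 2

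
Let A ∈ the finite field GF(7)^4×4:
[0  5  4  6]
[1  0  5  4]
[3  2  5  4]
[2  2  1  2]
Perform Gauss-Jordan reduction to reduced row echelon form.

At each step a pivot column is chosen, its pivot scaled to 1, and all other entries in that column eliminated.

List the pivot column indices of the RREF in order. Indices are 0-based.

pivot columns: 0, 1, 2, 3

step 1: exchange rows 0,1
step 1: normalize row 0 (÷1) = (1, 0, 5, 4)
  row 2: subtract 3×row0 = (0, 2, 4, 6)
  row 3: subtract 2×row0 = (0, 2, 5, 1)
step 2: normalize row 1 (÷5) = (0, 1, 5, 4)
  row 2: subtract 2×row1 = (0, 0, 1, 5)
  row 3: subtract 2×row1 = (0, 0, 2, 0)
step 3: normalize row 2 (÷1) = (0, 0, 1, 5)
  row 0: subtract 5×row2 = (1, 0, 0, 0)
  row 1: subtract 5×row2 = (0, 1, 0, 0)
  row 3: subtract 2×row2 = (0, 0, 0, 4)
step 4: normalize row 3 (÷4) = (0, 0, 0, 1)
  row 2: subtract 5×row3 = (0, 0, 1, 0)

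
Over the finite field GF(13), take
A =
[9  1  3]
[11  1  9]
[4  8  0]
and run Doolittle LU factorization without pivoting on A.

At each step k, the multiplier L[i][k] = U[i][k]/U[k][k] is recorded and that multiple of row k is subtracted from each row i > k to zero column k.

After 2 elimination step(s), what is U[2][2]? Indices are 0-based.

U[2][2] = 11

Step 1: pivot at (0,0) is 9.
  row1 ← row1 − (7)·row0  ⇒  L[1][0]=7, U row1=(0, 7, 1)
  row2 ← row2 − (12)·row0  ⇒  L[2][0]=12, U row2=(0, 9, 3)
Step 2: pivot at (1,1) is 7.
  row2 ← row2 − (5)·row1  ⇒  L[2][1]=5, U row2=(0, 0, 11)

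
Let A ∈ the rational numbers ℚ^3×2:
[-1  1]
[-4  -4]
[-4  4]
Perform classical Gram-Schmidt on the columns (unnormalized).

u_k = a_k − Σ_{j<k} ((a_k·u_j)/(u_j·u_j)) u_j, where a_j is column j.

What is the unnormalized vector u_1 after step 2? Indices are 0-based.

Step 1: u_0 = a_0 = (-1, -4, -4).
Step 2: u_1 = a_1 − (-1/33)·u_0 = (32/33, -136/33, 128/33).

u_1 = (32/33, -136/33, 128/33)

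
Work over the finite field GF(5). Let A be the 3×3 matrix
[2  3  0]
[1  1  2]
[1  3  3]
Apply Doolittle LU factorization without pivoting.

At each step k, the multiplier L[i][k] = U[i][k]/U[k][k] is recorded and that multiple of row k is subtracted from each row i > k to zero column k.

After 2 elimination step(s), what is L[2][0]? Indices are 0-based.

k=0: U[0][0]=2
  eliminate (1,0): mult=3, new row 1: (0, 2, 2); set L[1][0]=3
  eliminate (2,0): mult=3, new row 2: (0, 4, 3); set L[2][0]=3
k=1: U[1][1]=2
  eliminate (2,1): mult=2, new row 2: (0, 0, 4); set L[2][1]=2

L[2][0] = 3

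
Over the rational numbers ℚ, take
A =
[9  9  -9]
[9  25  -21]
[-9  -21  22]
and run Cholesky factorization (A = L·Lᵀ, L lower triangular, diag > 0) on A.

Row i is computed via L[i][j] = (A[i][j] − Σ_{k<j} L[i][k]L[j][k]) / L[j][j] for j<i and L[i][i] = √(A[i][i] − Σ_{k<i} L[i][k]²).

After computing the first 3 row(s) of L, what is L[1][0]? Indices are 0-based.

L[1][0] = 3

Step 1: L[0][0] = √(9) = 3.
  L[1][0] = (9) / L[0][0] = 3.
Step 2: L[1][1] = √(16) = 4.
  L[2][0] = (-9) / L[0][0] = -3.
  L[2][1] = (-12) / L[1][1] = -3.
Step 3: L[2][2] = √(4) = 2.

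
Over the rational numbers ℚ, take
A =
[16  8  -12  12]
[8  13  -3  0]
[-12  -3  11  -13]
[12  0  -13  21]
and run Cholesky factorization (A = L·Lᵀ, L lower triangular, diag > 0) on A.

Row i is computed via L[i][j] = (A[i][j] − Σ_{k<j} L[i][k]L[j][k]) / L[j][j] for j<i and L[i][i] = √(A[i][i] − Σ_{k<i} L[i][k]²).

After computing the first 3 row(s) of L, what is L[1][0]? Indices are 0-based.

L[1][0] = 2

Step 1: L[0][0] = √(16) = 4.
  L[1][0] = (8) / L[0][0] = 2.
Step 2: L[1][1] = √(9) = 3.
  L[2][0] = (-12) / L[0][0] = -3.
  L[2][1] = (3) / L[1][1] = 1.
Step 3: L[2][2] = √(1) = 1.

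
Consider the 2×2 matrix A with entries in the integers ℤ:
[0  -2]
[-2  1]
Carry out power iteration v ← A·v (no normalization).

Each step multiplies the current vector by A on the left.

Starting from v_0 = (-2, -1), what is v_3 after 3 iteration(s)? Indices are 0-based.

v_3 = (2, 11)

v_0 = (-2, -1).
v_1 = A·v_0 = (2, 3).
v_2 = A·v_1 = (-6, -1).
v_3 = A·v_2 = (2, 11).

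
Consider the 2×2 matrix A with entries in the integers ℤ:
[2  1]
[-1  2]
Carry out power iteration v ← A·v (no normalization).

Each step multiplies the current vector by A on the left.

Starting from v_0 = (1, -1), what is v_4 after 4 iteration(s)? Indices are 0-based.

v_4 = (-31, -17)

v_0 = (1, -1).
v_1 = A·v_0 = (1, -3).
v_2 = A·v_1 = (-1, -7).
v_3 = A·v_2 = (-9, -13).
v_4 = A·v_3 = (-31, -17).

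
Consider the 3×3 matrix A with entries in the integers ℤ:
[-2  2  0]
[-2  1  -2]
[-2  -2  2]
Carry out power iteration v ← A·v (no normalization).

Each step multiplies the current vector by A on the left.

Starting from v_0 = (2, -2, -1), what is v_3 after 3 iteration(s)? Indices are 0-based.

v_3 = (16, -40, -8)

v_0 = (2, -2, -1).
v_1 = A·v_0 = (-8, -4, -2).
v_2 = A·v_1 = (8, 16, 20).
v_3 = A·v_2 = (16, -40, -8).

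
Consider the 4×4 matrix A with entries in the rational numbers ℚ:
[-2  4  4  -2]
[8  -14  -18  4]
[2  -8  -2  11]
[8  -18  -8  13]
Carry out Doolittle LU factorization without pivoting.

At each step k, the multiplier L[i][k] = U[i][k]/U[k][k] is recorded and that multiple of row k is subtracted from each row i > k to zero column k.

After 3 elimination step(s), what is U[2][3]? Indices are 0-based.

Step 1: pivot at (0,0) is -2.
  row1 ← row1 − (-4)·row0  ⇒  L[1][0]=-4, U row1=(0, 2, -2, -4)
  row2 ← row2 − (-1)·row0  ⇒  L[2][0]=-1, U row2=(0, -4, 2, 9)
  row3 ← row3 − (-4)·row0  ⇒  L[3][0]=-4, U row3=(0, -2, 8, 5)
Step 2: pivot at (1,1) is 2.
  row2 ← row2 − (-2)·row1  ⇒  L[2][1]=-2, U row2=(0, 0, -2, 1)
  row3 ← row3 − (-1)·row1  ⇒  L[3][1]=-1, U row3=(0, 0, 6, 1)
Step 3: pivot at (2,2) is -2.
  row3 ← row3 − (-3)·row2  ⇒  L[3][2]=-3, U row3=(0, 0, 0, 4)

U[2][3] = 1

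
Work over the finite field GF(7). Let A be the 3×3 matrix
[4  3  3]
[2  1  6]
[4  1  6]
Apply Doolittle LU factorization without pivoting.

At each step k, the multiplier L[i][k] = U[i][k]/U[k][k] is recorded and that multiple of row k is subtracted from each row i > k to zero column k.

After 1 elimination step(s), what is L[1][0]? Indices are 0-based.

L[1][0] = 4

k=0: U[0][0]=4
  eliminate (1,0): mult=4, new row 1: (0, 3, 1); set L[1][0]=4
  eliminate (2,0): mult=1, new row 2: (0, 5, 3); set L[2][0]=1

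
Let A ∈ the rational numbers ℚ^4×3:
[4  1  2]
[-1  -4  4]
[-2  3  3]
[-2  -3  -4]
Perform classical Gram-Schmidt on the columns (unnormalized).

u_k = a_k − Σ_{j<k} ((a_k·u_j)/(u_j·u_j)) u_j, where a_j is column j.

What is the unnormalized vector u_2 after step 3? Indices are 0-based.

Step 1: u_0 = a_0 = (4, -1, -2, -2).
Step 2: u_1 = a_1 − (8/25)·u_0 = (-7/25, -92/25, 91/25, -59/25).
Step 3: u_2 = a_2 − (6/25)·u_0 − (127/811)·u_1 = (879/811, 3906/811, 2360/811, -2555/811).

u_2 = (879/811, 3906/811, 2360/811, -2555/811)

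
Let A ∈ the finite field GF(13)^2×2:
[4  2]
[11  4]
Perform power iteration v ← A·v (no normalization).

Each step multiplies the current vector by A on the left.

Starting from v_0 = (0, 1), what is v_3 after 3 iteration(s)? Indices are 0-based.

v_3 = (10, 3)

v_0 = (0, 1).
v_1 = A·v_0 = (2, 4).
v_2 = A·v_1 = (3, 12).
v_3 = A·v_2 = (10, 3).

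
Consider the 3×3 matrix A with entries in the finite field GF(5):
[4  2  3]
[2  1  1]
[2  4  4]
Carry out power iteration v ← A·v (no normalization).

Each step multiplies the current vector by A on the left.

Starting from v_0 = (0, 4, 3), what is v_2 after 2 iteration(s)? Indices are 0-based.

v_0 = (0, 4, 3).
v_1 = A·v_0 = (2, 2, 3).
v_2 = A·v_1 = (1, 4, 4).

v_2 = (1, 4, 4)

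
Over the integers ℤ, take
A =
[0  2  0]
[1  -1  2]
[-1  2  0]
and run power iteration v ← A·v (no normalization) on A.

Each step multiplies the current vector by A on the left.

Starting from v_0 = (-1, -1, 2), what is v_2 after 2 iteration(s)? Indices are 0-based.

v_2 = (8, -8, 10)

v_0 = (-1, -1, 2).
v_1 = A·v_0 = (-2, 4, -1).
v_2 = A·v_1 = (8, -8, 10).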